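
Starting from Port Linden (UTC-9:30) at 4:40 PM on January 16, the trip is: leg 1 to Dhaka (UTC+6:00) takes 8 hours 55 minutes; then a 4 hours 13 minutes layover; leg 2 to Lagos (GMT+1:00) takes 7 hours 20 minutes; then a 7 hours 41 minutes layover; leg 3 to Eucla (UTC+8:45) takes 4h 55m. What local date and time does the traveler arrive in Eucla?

7:59 PM on January 18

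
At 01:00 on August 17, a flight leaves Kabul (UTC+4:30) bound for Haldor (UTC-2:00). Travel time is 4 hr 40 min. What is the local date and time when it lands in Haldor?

23:10 on Aug 16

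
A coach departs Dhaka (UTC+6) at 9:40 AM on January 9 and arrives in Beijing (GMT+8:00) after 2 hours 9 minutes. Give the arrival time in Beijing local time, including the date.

Beijing is 2:00 ahead of Dhaka.
After 2 hours 9 minutes it is 11:49 AM in Dhaka.
Shift by the zone difference: 11:49 AM + 2:00 = 1:49 PM on Jan 9 in Beijing.

1:49 PM on January 9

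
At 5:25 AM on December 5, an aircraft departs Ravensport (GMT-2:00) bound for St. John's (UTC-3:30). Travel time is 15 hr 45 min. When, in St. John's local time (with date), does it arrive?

Convert departure to UTC: 5:25 AM + 2:00 = 7:25 AM UTC on Dec 5.
Add 15 hours and 45 minutes travel time → 11:10 PM UTC.
St. John's is UTC−3:30, so local arrival = 11:10 PM − 3:30 = 7:40 PM on Dec 5.

7:40 PM on Dec 5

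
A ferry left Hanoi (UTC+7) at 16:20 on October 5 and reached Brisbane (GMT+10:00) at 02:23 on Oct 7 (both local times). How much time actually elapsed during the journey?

31 hours 3 minutes

Brisbane is 3:00 ahead of Hanoi.
Clock-face elapsed time (ignoring zones) is 34 hours 3 minutes.
Actual elapsed = 34 hours 3 minutes − 3:00 = 31 hours 3 minutes.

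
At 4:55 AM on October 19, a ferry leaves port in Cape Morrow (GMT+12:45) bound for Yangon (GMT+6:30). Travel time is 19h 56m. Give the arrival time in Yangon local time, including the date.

Convert departure to UTC: 4:55 AM − 12:45 = 4:10 PM UTC on Oct 18.
Add 19 hours 56 minutes travel time → 12:06 PM UTC (Oct 19).
Yangon is UTC+6:30, so local arrival = 12:06 PM + 6:30 = 6:36 PM on Oct 19.

6:36 PM on Oct 19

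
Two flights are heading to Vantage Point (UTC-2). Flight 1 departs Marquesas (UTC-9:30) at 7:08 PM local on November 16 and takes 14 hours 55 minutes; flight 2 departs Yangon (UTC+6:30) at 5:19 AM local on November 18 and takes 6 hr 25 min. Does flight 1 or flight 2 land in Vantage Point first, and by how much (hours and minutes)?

the first, by 9 hours 41 minutes

Flight 1 in UTC: 7:08 PM + 9:30 = 4:38 AM on Nov 17.
+14 hours and 55 minutes → arrive 7:33 PM UTC on Nov 17.
Flight 2 in UTC: 5:19 AM − 6:30 = 10:49 PM on Nov 17.
+6 hours 25 minutes → arrive 5:14 AM UTC on Nov 18.
Flight 1 lands earlier by 9 hours 41 minutes.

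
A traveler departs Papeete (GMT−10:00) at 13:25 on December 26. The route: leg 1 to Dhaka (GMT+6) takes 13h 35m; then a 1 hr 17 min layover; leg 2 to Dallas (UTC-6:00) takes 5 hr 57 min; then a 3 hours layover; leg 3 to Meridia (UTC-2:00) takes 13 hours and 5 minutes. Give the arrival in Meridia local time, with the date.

Convert departure to UTC: 13:25 + 10:00 = 23:25 UTC on Dec 26.
Add 13 hours 35 minutes leg 1 → 13:00 UTC (Dec 27).
Add 1 hour 17 minutes layover in Dhaka → 14:17 UTC.
Add 5 hours 57 minutes leg 2 → 20:14 UTC.
Add 3 hours layover in Dallas → 23:14 UTC.
Add 13 hours 5 minutes leg 3 → 12:19 UTC (Dec 28).
Meridia is UTC−2:00, so local arrival = 12:19 − 2:00 = 10:19 on Dec 28.

10:19 on December 28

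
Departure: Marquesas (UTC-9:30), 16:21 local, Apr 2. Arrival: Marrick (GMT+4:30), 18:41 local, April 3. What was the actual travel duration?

Departure in UTC: 16:21 + 9:30 = 01:51 on Apr 3.
Arrival in UTC: 18:41 − 4:30 = 14:11 on Apr 3.
Elapsed = 14:11 − 01:51 = 12 hours 20 minutes.

12 hours 20 minutes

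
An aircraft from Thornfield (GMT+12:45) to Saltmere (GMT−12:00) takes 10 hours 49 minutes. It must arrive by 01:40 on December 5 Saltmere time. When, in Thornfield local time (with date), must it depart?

15:36 on December 5

Target arrival in UTC: 01:40 + 12:00 = 13:40 on Dec 5.
Subtract 10 hours and 49 minutes → departure 02:51 UTC on Dec 5.
Thornfield is UTC+12:45: 02:51 + 12:45 = 15:36 on Dec 5.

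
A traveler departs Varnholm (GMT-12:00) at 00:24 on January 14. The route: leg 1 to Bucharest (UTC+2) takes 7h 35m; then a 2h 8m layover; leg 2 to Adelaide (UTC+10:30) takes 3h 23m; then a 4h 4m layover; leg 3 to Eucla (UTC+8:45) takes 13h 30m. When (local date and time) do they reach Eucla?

03:49 on January 16

Convert departure to UTC: 00:24 + 12:00 = 12:24 UTC on Jan 14.
Add 7 hours and 35 minutes leg 1 → 19:59 UTC.
Add 2 hours 8 minutes layover in Bucharest → 22:07 UTC.
Add 3 hours and 23 minutes leg 2 → 01:30 UTC (Jan 15).
Add 4 hours and 4 minutes layover in Adelaide → 05:34 UTC.
Add 13 hours 30 minutes leg 3 → 19:04 UTC.
Eucla is UTC+8:45, so local arrival = 19:04 + 8:45 = 03:49 on Jan 16.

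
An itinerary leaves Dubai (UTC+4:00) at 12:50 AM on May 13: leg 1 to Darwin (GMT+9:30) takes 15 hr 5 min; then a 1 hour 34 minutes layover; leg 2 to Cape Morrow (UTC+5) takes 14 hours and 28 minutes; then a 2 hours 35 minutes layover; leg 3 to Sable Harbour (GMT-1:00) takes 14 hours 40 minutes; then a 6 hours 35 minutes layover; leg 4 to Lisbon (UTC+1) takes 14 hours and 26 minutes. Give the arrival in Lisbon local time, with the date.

7:13 PM on May 15

Convert departure to UTC: 12:50 AM − 4:00 = 8:50 PM UTC on May 12.
Add 15 hours and 5 minutes leg 1 → 11:55 AM UTC (May 13).
Add 1 hour 34 minutes layover in Darwin → 1:29 PM UTC.
Add 14 hours and 28 minutes leg 2 → 3:57 AM UTC (May 14).
Add 2 hours 35 minutes layover in Cape Morrow → 6:32 AM UTC.
Add 14 hours 40 minutes leg 3 → 9:12 PM UTC.
Add 6 hours and 35 minutes layover in Sable Harbour → 3:47 AM UTC (May 15).
Add 14 hours and 26 minutes leg 4 → 6:13 PM UTC.
Lisbon is UTC+1:00, so local arrival = 6:13 PM + 1:00 = 7:13 PM on May 15.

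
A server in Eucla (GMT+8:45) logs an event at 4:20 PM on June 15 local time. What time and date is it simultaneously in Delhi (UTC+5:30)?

1:05 PM on June 15

In UTC: 4:20 PM − 8:45 = 7:35 AM on Jun 15.
Delhi is UTC+5:30: 7:35 AM + 5:30 = 1:05 PM on Jun 15.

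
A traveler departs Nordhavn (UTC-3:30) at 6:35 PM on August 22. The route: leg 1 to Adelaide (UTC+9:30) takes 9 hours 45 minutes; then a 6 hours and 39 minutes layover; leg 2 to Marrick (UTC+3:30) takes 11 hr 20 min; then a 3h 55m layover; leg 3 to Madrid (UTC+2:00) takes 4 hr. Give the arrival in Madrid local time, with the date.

Convert departure to UTC: 6:35 PM + 3:30 = 10:05 PM UTC on Aug 22.
Add 9 hours 45 minutes leg 1 → 7:50 AM UTC (Aug 23).
Add 6 hours 39 minutes layover in Adelaide → 2:29 PM UTC.
Add 11 hours 20 minutes leg 2 → 1:49 AM UTC (Aug 24).
Add 3 hours and 55 minutes layover in Marrick → 5:44 AM UTC.
Add 4 hours leg 3 → 9:44 AM UTC.
Madrid is UTC+2:00, so local arrival = 9:44 AM + 2:00 = 11:44 AM on Aug 24.

11:44 AM on Aug 24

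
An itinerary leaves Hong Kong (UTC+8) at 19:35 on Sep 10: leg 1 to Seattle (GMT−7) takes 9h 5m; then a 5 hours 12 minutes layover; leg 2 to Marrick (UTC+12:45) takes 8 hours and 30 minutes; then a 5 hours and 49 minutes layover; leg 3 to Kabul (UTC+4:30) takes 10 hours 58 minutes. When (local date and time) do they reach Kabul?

07:39 on September 12

Convert departure to UTC: 19:35 − 8:00 = 11:35 UTC on Sep 10.
Add 9 hours 5 minutes leg 1 → 20:40 UTC.
Add 5 hours 12 minutes layover in Seattle → 01:52 UTC (Sep 11).
Add 8 hours 30 minutes leg 2 → 10:22 UTC.
Add 5 hours 49 minutes layover in Marrick → 16:11 UTC.
Add 10 hours 58 minutes leg 3 → 03:09 UTC (Sep 12).
Kabul is UTC+4:30, so local arrival = 03:09 + 4:30 = 07:39 on Sep 12.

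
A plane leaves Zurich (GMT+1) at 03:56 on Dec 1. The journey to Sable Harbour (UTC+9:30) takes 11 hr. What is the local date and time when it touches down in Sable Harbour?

Sable Harbour is 8:30 ahead of Zurich.
After 11 hours it is 14:56 in Zurich.
Shift by the zone difference: 14:56 + 8:30 = 23:26 on Dec 1 in Sable Harbour.

23:26 on Dec 1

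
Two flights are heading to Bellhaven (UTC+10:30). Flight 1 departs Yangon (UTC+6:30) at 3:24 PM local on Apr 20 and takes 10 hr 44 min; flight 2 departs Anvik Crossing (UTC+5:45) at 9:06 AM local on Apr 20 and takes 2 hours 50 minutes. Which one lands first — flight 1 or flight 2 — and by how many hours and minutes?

the second, by 13 hours 27 minutes

Flight 1 in UTC: 3:24 PM − 6:30 = 8:54 AM on Apr 20.
+10 hours and 44 minutes → arrive 7:38 PM UTC on Apr 20.
Flight 2 in UTC: 9:06 AM − 5:45 = 3:21 AM on Apr 20.
+2 hours 50 minutes → arrive 6:11 AM UTC on Apr 20.
Flight 2 lands earlier by 13 hours 27 minutes.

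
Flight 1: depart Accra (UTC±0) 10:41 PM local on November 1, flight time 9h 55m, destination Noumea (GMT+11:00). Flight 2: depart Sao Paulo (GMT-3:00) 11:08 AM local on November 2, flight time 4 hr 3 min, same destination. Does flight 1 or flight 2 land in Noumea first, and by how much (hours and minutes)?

Flight 1 departs at 10:41 PM UTC (Nov 1).
+9 hours 55 minutes → arrive 8:36 AM UTC on Nov 2.
Flight 2 in UTC: 11:08 AM + 3:00 = 2:08 PM on Nov 2.
+4 hours and 3 minutes → arrive 6:11 PM UTC on Nov 2.
Flight 1 lands earlier by 9 hours 35 minutes.

the first, by 9 hours 35 minutes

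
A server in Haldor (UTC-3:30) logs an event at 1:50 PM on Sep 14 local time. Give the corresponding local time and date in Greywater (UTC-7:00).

In UTC: 1:50 PM + 3:30 = 5:20 PM on Sep 14.
Greywater is UTC−7:00: 5:20 PM − 7:00 = 10:20 AM on Sep 14.

10:20 AM on September 14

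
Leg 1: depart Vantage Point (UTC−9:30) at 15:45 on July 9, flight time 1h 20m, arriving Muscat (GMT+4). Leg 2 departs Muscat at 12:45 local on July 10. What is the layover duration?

Convert departure to UTC: 15:45 + 9:30 = 01:15 UTC on Jul 10.
Add 1 hour 20 minutes flight time → 02:35 UTC.
Muscat is UTC+4:00, so local arrival = 02:35 + 4:00 = 06:35 on Jul 10.
Layover = 12:45 − 06:35 = 6 hours 10 minutes.

6 hours 10 minutes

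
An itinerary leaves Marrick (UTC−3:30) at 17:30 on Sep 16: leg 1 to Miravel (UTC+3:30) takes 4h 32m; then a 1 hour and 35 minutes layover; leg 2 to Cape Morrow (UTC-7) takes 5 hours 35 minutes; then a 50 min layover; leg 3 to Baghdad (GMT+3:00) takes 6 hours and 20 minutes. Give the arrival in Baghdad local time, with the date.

Convert departure to UTC: 17:30 + 3:30 = 21:00 UTC on Sep 16.
Add 4 hours and 32 minutes leg 1 → 01:32 UTC (Sep 17).
Add 1 hour 35 minutes layover in Miravel → 03:07 UTC.
Add 5 hours 35 minutes leg 2 → 08:42 UTC.
Add 50 minutes layover in Cape Morrow → 09:32 UTC.
Add 6 hours 20 minutes leg 3 → 15:52 UTC.
Baghdad is UTC+3:00, so local arrival = 15:52 + 3:00 = 18:52 on Sep 17.

18:52 on September 17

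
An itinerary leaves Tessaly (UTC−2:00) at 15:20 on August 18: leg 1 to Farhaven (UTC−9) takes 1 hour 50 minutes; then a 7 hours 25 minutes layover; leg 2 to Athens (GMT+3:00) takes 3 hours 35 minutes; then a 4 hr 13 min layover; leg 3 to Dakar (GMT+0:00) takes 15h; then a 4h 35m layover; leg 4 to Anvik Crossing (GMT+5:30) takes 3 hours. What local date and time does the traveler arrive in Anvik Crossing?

Convert departure to UTC: 15:20 + 2:00 = 17:20 UTC on Aug 18.
Add 1 hour and 50 minutes leg 1 → 19:10 UTC.
Add 7 hours and 25 minutes layover in Farhaven → 02:35 UTC (Aug 19).
Add 3 hours and 35 minutes leg 2 → 06:10 UTC.
Add 4 hours 13 minutes layover in Athens → 10:23 UTC.
Add 15 hours leg 3 → 01:23 UTC (Aug 20).
Add 4 hours and 35 minutes layover in Dakar → 05:58 UTC.
Add 3 hours leg 4 → 08:58 UTC.
Anvik Crossing is UTC+5:30, so local arrival = 08:58 + 5:30 = 14:28 on Aug 20.

14:28 on August 20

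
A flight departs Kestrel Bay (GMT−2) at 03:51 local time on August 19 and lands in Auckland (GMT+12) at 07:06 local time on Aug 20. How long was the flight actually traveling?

13 hours 15 minutes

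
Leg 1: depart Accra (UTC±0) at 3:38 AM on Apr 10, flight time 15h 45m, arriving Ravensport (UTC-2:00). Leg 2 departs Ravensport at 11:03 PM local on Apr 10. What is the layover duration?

Accra is at UTC+0, so departure is already 3:38 AM UTC on Apr 10.
Add 15 hours 45 minutes flight time → 7:23 PM UTC.
Ravensport is UTC−2:00, so local arrival = 7:23 PM − 2:00 = 5:23 PM on Apr 10.
Layover = 11:03 PM − 5:23 PM = 5 hours 40 minutes.

5 hours 40 minutes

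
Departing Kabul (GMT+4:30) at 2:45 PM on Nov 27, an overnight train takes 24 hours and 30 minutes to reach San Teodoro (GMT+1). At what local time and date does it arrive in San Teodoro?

11:45 AM on November 28

Convert departure to UTC: 2:45 PM − 4:30 = 10:15 AM UTC on Nov 27.
Add 24 hours and 30 minutes travel time → 10:45 AM UTC (Nov 28).
San Teodoro is UTC+1:00, so local arrival = 10:45 AM + 1:00 = 11:45 AM on Nov 28.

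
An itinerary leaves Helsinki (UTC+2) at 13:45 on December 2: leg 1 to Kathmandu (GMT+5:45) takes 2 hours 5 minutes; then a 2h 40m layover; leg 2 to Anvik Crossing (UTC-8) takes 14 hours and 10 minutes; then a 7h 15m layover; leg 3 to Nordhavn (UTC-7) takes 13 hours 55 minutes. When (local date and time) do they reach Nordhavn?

Convert departure to UTC: 13:45 − 2:00 = 11:45 UTC on Dec 2.
Add 2 hours 5 minutes leg 1 → 13:50 UTC.
Add 2 hours 40 minutes layover in Kathmandu → 16:30 UTC.
Add 14 hours 10 minutes leg 2 → 06:40 UTC (Dec 3).
Add 7 hours 15 minutes layover in Anvik Crossing → 13:55 UTC.
Add 13 hours and 55 minutes leg 3 → 03:50 UTC (Dec 4).
Nordhavn is UTC−7:00, so local arrival = 03:50 − 7:00 = 20:50 on Dec 3.

20:50 on December 3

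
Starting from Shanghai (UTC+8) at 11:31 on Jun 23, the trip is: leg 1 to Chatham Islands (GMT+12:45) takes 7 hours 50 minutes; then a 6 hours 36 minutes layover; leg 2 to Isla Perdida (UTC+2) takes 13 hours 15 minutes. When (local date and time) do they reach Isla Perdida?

Convert departure to UTC: 11:31 − 8:00 = 03:31 UTC on Jun 23.
Add 7 hours 50 minutes leg 1 → 11:21 UTC.
Add 6 hours and 36 minutes layover in Chatham Islands → 17:57 UTC.
Add 13 hours 15 minutes leg 2 → 07:12 UTC (Jun 24).
Isla Perdida is UTC+2:00, so local arrival = 07:12 + 2:00 = 09:12 on Jun 24.

09:12 on Jun 24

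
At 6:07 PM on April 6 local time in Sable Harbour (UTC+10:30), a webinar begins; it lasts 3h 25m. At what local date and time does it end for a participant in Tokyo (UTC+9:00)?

Convert start to UTC: 6:07 PM − 10:30 = 7:37 AM UTC on Apr 6.
Add 3 hours and 25 minutes duration → 11:02 AM UTC.
Tokyo is UTC+9:00, so local end time = 11:02 AM + 9:00 = 8:02 PM on Apr 6.

8:02 PM on Apr 6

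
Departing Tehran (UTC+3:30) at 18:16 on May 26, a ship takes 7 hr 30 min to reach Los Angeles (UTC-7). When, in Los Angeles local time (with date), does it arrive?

Convert departure to UTC: 18:16 − 3:30 = 14:46 UTC on May 26.
Add 7 hours 30 minutes travel time → 22:16 UTC.
Los Angeles is UTC−7:00, so local arrival = 22:16 − 7:00 = 15:16 on May 26.

15:16 on May 26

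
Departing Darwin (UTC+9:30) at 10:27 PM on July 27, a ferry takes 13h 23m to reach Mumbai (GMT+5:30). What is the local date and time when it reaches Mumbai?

7:50 AM on July 28

Convert departure to UTC: 10:27 PM − 9:30 = 12:57 PM UTC on Jul 27.
Add 13 hours and 23 minutes travel time → 2:20 AM UTC (Jul 28).
Mumbai is UTC+5:30, so local arrival = 2:20 AM + 5:30 = 7:50 AM on Jul 28.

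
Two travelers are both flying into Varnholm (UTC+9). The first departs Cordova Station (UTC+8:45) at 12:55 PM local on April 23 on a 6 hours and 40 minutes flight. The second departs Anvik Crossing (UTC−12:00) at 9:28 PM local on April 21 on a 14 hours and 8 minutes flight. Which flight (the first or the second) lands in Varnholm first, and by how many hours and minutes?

the second, by 11 hours 14 minutes

Flight 1 in UTC: 12:55 PM − 8:45 = 4:10 AM on Apr 23.
+6 hours and 40 minutes → arrive 10:50 AM UTC on Apr 23.
Flight 2 in UTC: 9:28 PM + 12:00 = 9:28 AM on Apr 22.
+14 hours and 8 minutes → arrive 11:36 PM UTC on Apr 22.
Flight 2 lands earlier by 11 hours 14 minutes.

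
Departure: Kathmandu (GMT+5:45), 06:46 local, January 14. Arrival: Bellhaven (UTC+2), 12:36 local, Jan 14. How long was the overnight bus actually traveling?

Departure in UTC: 06:46 − 5:45 = 01:01 on Jan 14.
Arrival in UTC: 12:36 − 2:00 = 10:36 on Jan 14.
Elapsed = 10:36 − 01:01 = 9 hours 35 minutes.

9 hours 35 minutes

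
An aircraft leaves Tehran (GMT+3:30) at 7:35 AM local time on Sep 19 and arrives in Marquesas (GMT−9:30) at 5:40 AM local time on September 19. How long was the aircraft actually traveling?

Departure in UTC: 7:35 AM − 3:30 = 4:05 AM on Sep 19.
Arrival in UTC: 5:40 AM + 9:30 = 3:10 PM on Sep 19.
Elapsed = 3:10 PM − 4:05 AM = 11 hours 5 minutes.

11 hours 5 minutes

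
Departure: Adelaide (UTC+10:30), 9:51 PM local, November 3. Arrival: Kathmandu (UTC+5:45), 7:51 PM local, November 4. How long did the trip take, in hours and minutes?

26 hours 45 minutes

Departure in UTC: 9:51 PM − 10:30 = 11:21 AM on Nov 3.
Arrival in UTC: 7:51 PM − 5:45 = 2:06 PM on Nov 4.
Elapsed = 2:06 PM − 11:21 AM (+1 day) = 26 hours 45 minutes.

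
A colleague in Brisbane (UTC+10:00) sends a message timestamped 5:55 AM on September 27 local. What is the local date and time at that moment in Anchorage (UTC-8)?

11:55 AM on September 26

In UTC: 5:55 AM − 10:00 = 7:55 PM on Sep 26.
Anchorage is UTC−8:00: 7:55 PM − 8:00 = 11:55 AM on Sep 26.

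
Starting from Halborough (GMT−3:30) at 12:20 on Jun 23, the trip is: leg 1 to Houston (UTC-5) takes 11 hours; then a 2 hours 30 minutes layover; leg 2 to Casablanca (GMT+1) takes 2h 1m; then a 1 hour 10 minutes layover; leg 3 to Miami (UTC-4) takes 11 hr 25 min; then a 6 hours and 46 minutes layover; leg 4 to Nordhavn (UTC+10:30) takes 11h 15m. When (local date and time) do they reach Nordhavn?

Convert departure to UTC: 12:20 + 3:30 = 15:50 UTC on Jun 23.
Add 11 hours leg 1 → 02:50 UTC (Jun 24).
Add 2 hours 30 minutes layover in Houston → 05:20 UTC.
Add 2 hours and 1 minute leg 2 → 07:21 UTC.
Add 1 hour 10 minutes layover in Casablanca → 08:31 UTC.
Add 11 hours 25 minutes leg 3 → 19:56 UTC.
Add 6 hours 46 minutes layover in Miami → 02:42 UTC (Jun 25).
Add 11 hours and 15 minutes leg 4 → 13:57 UTC.
Nordhavn is UTC+10:30, so local arrival = 13:57 + 10:30 = 00:27 on Jun 26.

00:27 on June 26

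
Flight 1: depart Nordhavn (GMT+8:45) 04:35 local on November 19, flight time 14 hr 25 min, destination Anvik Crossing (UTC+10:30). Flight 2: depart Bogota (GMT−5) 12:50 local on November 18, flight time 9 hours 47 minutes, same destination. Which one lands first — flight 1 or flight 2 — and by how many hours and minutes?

Flight 1 in UTC: 04:35 − 8:45 = 19:50 on Nov 18.
+14 hours 25 minutes → arrive 10:15 UTC on Nov 19.
Flight 2 in UTC: 12:50 + 5:00 = 17:50 on Nov 18.
+9 hours and 47 minutes → arrive 03:37 UTC on Nov 19.
Flight 2 lands earlier by 6 hours 38 minutes.

the second, by 6 hours 38 minutes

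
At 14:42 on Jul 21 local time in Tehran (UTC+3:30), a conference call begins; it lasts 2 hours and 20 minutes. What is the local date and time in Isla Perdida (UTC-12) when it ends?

01:32 on July 21

Convert start to UTC: 14:42 − 3:30 = 11:12 UTC on Jul 21.
Add 2 hours and 20 minutes duration → 13:32 UTC.
Isla Perdida is UTC−12:00, so local end time = 13:32 − 12:00 = 01:32 on Jul 21.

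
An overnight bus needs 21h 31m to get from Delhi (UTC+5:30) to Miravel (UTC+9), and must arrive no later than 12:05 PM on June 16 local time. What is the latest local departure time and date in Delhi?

Target arrival in UTC: 12:05 PM − 9:00 = 3:05 AM on Jun 16.
Subtract 21 hours and 31 minutes → departure 5:34 AM UTC on Jun 15.
Delhi is UTC+5:30: 5:34 AM + 5:30 = 11:04 AM on Jun 15.

11:04 AM on Jun 15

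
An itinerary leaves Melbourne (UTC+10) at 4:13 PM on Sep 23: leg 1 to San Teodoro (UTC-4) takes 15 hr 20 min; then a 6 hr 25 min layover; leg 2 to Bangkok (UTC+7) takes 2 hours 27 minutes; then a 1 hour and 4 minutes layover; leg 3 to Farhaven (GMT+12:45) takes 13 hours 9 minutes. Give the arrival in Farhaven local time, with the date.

9:23 AM on Sep 25

Convert departure to UTC: 4:13 PM − 10:00 = 6:13 AM UTC on Sep 23.
Add 15 hours 20 minutes leg 1 → 9:33 PM UTC.
Add 6 hours 25 minutes layover in San Teodoro → 3:58 AM UTC (Sep 24).
Add 2 hours 27 minutes leg 2 → 6:25 AM UTC.
Add 1 hour and 4 minutes layover in Bangkok → 7:29 AM UTC.
Add 13 hours 9 minutes leg 3 → 8:38 PM UTC.
Farhaven is UTC+12:45, so local arrival = 8:38 PM + 12:45 = 9:23 AM on Sep 25.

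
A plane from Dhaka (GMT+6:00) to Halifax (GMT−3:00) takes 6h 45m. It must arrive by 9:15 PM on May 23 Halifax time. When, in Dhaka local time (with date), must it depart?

Target arrival in UTC: 9:15 PM + 3:00 = 12:15 AM on May 24.
Subtract 6 hours 45 minutes → departure 5:30 PM UTC on May 23.
Dhaka is UTC+6:00: 5:30 PM + 6:00 = 11:30 PM on May 23.

11:30 PM on May 23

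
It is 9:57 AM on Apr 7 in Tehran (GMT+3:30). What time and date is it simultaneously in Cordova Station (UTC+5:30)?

11:57 AM on April 7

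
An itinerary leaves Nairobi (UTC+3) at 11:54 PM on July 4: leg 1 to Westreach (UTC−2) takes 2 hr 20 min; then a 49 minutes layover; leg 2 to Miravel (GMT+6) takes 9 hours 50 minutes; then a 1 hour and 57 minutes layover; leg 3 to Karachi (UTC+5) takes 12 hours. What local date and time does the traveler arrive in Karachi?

Convert departure to UTC: 11:54 PM − 3:00 = 8:54 PM UTC on Jul 4.
Add 2 hours 20 minutes leg 1 → 11:14 PM UTC.
Add 49 minutes layover in Westreach → 12:03 AM UTC (Jul 5).
Add 9 hours and 50 minutes leg 2 → 9:53 AM UTC.
Add 1 hour 57 minutes layover in Miravel → 11:50 AM UTC.
Add 12 hours leg 3 → 11:50 PM UTC.
Karachi is UTC+5:00, so local arrival = 11:50 PM + 5:00 = 4:50 AM on Jul 6.

4:50 AM on July 6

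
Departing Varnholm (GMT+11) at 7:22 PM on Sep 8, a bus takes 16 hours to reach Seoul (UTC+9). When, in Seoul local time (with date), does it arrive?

9:22 AM on Sep 9

Convert departure to UTC: 7:22 PM − 11:00 = 8:22 AM UTC on Sep 8.
Add 16 hours travel time → 12:22 AM UTC (Sep 9).
Seoul is UTC+9:00, so local arrival = 12:22 AM + 9:00 = 9:22 AM on Sep 9.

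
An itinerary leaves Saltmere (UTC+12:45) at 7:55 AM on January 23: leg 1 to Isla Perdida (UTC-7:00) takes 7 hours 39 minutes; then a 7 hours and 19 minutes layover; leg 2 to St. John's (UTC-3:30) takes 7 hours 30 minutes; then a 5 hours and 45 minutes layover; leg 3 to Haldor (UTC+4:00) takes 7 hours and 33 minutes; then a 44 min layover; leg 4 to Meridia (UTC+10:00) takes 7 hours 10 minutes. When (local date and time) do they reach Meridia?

Convert departure to UTC: 7:55 AM − 12:45 = 7:10 PM UTC on Jan 22.
Add 7 hours 39 minutes leg 1 → 2:49 AM UTC (Jan 23).
Add 7 hours and 19 minutes layover in Isla Perdida → 10:08 AM UTC.
Add 7 hours 30 minutes leg 2 → 5:38 PM UTC.
Add 5 hours 45 minutes layover in St. John's → 11:23 PM UTC.
Add 7 hours 33 minutes leg 3 → 6:56 AM UTC (Jan 24).
Add 44 minutes layover in Haldor → 7:40 AM UTC.
Add 7 hours 10 minutes leg 4 → 2:50 PM UTC.
Meridia is UTC+10:00, so local arrival = 2:50 PM + 10:00 = 12:50 AM on Jan 25.

12:50 AM on Jan 25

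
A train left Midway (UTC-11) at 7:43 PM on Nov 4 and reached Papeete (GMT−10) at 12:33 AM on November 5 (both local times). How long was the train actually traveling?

3 hours 50 minutes

Departure in UTC: 7:43 PM + 11:00 = 6:43 AM on Nov 5.
Arrival in UTC: 12:33 AM + 10:00 = 10:33 AM on Nov 5.
Elapsed = 10:33 AM − 6:43 AM = 3 hours 50 minutes.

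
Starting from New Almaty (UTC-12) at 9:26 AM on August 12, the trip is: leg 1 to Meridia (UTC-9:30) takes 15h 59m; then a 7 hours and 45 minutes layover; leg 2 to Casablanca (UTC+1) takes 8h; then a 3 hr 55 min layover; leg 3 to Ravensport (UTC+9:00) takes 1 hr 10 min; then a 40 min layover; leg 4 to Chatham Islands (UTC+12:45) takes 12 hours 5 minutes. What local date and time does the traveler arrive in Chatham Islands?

11:45 AM on Aug 15

Convert departure to UTC: 9:26 AM + 12:00 = 9:26 PM UTC on Aug 12.
Add 15 hours and 59 minutes leg 1 → 1:25 PM UTC (Aug 13).
Add 7 hours 45 minutes layover in Meridia → 9:10 PM UTC.
Add 8 hours leg 2 → 5:10 AM UTC (Aug 14).
Add 3 hours and 55 minutes layover in Casablanca → 9:05 AM UTC.
Add 1 hour and 10 minutes leg 3 → 10:15 AM UTC.
Add 40 minutes layover in Ravensport → 10:55 AM UTC.
Add 12 hours 5 minutes leg 4 → 11:00 PM UTC.
Chatham Islands is UTC+12:45, so local arrival = 11:00 PM + 12:45 = 11:45 AM on Aug 15.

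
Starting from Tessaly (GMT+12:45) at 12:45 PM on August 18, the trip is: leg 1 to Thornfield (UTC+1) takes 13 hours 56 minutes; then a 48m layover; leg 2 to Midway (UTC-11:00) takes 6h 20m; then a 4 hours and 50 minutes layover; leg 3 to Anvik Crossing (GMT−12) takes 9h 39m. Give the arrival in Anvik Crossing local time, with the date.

11:33 PM on Aug 18

Convert departure to UTC: 12:45 PM − 12:45 = 12:00 AM UTC on Aug 18.
Add 13 hours and 56 minutes leg 1 → 1:56 PM UTC.
Add 48 minutes layover in Thornfield → 2:44 PM UTC.
Add 6 hours and 20 minutes leg 2 → 9:04 PM UTC.
Add 4 hours and 50 minutes layover in Midway → 1:54 AM UTC (Aug 19).
Add 9 hours and 39 minutes leg 3 → 11:33 AM UTC.
Anvik Crossing is UTC−12:00, so local arrival = 11:33 AM − 12:00 = 11:33 PM on Aug 18.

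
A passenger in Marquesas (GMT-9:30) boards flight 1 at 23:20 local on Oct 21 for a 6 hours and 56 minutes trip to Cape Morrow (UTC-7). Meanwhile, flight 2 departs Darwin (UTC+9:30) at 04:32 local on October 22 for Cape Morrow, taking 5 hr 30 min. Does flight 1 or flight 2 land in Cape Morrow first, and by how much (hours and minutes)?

the second, by 15 hours 14 minutes

Flight 1 in UTC: 23:20 + 9:30 = 08:50 on Oct 22.
+6 hours and 56 minutes → arrive 15:46 UTC on Oct 22.
Flight 2 in UTC: 04:32 − 9:30 = 19:02 on Oct 21.
+5 hours 30 minutes → arrive 00:32 UTC on Oct 22.
Flight 2 lands earlier by 15 hours 14 minutes.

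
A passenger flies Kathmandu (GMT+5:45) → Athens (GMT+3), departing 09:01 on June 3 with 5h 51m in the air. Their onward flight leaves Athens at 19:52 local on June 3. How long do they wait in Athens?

Convert departure to UTC: 09:01 − 5:45 = 03:16 UTC on Jun 3.
Add 5 hours 51 minutes flight time → 09:07 UTC.
Athens is UTC+3:00, so local arrival = 09:07 + 3:00 = 12:07 on Jun 3.
Layover = 19:52 − 12:07 = 7 hours 45 minutes.

7 hours 45 minutes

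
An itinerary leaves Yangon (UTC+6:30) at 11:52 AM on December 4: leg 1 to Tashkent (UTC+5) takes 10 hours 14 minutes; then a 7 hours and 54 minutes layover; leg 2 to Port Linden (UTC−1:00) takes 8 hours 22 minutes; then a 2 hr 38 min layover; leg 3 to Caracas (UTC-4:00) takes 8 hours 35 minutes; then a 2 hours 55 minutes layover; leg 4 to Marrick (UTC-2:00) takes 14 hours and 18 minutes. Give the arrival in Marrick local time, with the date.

Convert departure to UTC: 11:52 AM − 6:30 = 5:22 AM UTC on Dec 4.
Add 10 hours and 14 minutes leg 1 → 3:36 PM UTC.
Add 7 hours and 54 minutes layover in Tashkent → 11:30 PM UTC.
Add 8 hours and 22 minutes leg 2 → 7:52 AM UTC (Dec 5).
Add 2 hours and 38 minutes layover in Port Linden → 10:30 AM UTC.
Add 8 hours and 35 minutes leg 3 → 7:05 PM UTC.
Add 2 hours 55 minutes layover in Caracas → 10:00 PM UTC.
Add 14 hours 18 minutes leg 4 → 12:18 PM UTC (Dec 6).
Marrick is UTC−2:00, so local arrival = 12:18 PM − 2:00 = 10:18 AM on Dec 6.

10:18 AM on Dec 6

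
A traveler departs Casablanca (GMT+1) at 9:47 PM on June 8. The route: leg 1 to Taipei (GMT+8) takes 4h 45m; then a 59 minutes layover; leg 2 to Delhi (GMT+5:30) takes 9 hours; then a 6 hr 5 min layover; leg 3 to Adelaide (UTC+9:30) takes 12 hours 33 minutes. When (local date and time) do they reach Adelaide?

Convert departure to UTC: 9:47 PM − 1:00 = 8:47 PM UTC on Jun 8.
Add 4 hours and 45 minutes leg 1 → 1:32 AM UTC (Jun 9).
Add 59 minutes layover in Taipei → 2:31 AM UTC.
Add 9 hours leg 2 → 11:31 AM UTC.
Add 6 hours and 5 minutes layover in Delhi → 5:36 PM UTC.
Add 12 hours and 33 minutes leg 3 → 6:09 AM UTC (Jun 10).
Adelaide is UTC+9:30, so local arrival = 6:09 AM + 9:30 = 3:39 PM on Jun 10.

3:39 PM on Jun 10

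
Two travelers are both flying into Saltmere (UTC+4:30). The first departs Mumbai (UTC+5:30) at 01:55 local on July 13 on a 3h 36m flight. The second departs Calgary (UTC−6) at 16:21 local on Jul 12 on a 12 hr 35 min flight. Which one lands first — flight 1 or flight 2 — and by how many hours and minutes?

the first, by 10 hours 55 minutes

Flight 1 in UTC: 01:55 − 5:30 = 20:25 on Jul 12.
+3 hours and 36 minutes → arrive 00:01 UTC on Jul 13.
Flight 2 in UTC: 16:21 + 6:00 = 22:21 on Jul 12.
+12 hours 35 minutes → arrive 10:56 UTC on Jul 13.
Flight 1 lands earlier by 10 hours 55 minutes.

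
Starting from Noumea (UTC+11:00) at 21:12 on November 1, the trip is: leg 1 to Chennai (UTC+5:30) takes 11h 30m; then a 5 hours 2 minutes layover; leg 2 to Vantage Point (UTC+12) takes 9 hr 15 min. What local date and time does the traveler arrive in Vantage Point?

Convert departure to UTC: 21:12 − 11:00 = 10:12 UTC on Nov 1.
Add 11 hours 30 minutes leg 1 → 21:42 UTC.
Add 5 hours 2 minutes layover in Chennai → 02:44 UTC (Nov 2).
Add 9 hours and 15 minutes leg 2 → 11:59 UTC.
Vantage Point is UTC+12:00, so local arrival = 11:59 + 12:00 = 23:59 on Nov 2.

23:59 on November 2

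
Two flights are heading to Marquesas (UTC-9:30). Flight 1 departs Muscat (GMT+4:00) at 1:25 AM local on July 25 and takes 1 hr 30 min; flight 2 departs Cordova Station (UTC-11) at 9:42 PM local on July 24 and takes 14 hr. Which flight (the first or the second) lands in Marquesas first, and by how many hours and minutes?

the first, by 23 hours 47 minutes

Flight 1 in UTC: 1:25 AM − 4:00 = 9:25 PM on Jul 24.
+1 hour 30 minutes → arrive 10:55 PM UTC on Jul 24.
Flight 2 in UTC: 9:42 PM + 11:00 = 8:42 AM on Jul 25.
+14 hours → arrive 10:42 PM UTC on Jul 25.
Flight 1 lands earlier by 23 hours 47 minutes.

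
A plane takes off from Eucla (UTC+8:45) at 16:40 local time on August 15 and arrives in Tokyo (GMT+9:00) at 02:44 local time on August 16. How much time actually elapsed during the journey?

Departure in UTC: 16:40 − 8:45 = 07:55 on Aug 15.
Arrival in UTC: 02:44 − 9:00 = 17:44 on Aug 15.
Elapsed = 17:44 − 07:55 = 9 hours 49 minutes.

9 hours 49 minutes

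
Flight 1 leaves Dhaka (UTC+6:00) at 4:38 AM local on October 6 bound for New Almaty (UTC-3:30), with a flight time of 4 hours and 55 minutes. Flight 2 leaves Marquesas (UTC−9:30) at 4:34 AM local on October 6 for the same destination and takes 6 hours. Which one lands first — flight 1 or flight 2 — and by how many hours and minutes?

the first, by 16 hours 31 minutes

Flight 1 in UTC: 4:38 AM − 6:00 = 10:38 PM on Oct 5.
+4 hours and 55 minutes → arrive 3:33 AM UTC on Oct 6.
Flight 2 in UTC: 4:34 AM + 9:30 = 2:04 PM on Oct 6.
+6 hours → arrive 8:04 PM UTC on Oct 6.
Flight 1 lands earlier by 16 hours 31 minutes.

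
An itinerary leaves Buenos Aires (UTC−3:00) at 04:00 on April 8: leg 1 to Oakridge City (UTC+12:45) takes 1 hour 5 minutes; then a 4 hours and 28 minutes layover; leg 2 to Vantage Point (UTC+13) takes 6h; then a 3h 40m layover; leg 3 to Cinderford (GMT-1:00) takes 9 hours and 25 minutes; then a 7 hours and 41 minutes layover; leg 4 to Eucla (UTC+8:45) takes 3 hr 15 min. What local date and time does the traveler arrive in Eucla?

03:19 on Apr 10

Convert departure to UTC: 04:00 + 3:00 = 07:00 UTC on Apr 8.
Add 1 hour and 5 minutes leg 1 → 08:05 UTC.
Add 4 hours 28 minutes layover in Oakridge City → 12:33 UTC.
Add 6 hours leg 2 → 18:33 UTC.
Add 3 hours 40 minutes layover in Vantage Point → 22:13 UTC.
Add 9 hours and 25 minutes leg 3 → 07:38 UTC (Apr 9).
Add 7 hours 41 minutes layover in Cinderford → 15:19 UTC.
Add 3 hours 15 minutes leg 4 → 18:34 UTC.
Eucla is UTC+8:45, so local arrival = 18:34 + 8:45 = 03:19 on Apr 10.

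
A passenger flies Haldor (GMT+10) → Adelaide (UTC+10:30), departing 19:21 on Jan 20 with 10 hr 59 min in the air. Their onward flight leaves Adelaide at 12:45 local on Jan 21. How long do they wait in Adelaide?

Convert departure to UTC: 19:21 − 10:00 = 09:21 UTC on Jan 20.
Add 10 hours and 59 minutes flight time → 20:20 UTC.
Adelaide is UTC+10:30, so local arrival = 20:20 + 10:30 = 06:50 on Jan 21.
Layover = 12:45 − 06:50 = 5 hours 55 minutes.

5 hours 55 minutes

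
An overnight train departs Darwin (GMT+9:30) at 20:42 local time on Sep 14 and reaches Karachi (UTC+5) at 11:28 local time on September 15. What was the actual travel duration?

19 hours 16 minutes

Departure in UTC: 20:42 − 9:30 = 11:12 on Sep 14.
Arrival in UTC: 11:28 − 5:00 = 06:28 on Sep 15.
Elapsed = 06:28 − 11:12 (+1 day) = 19 hours 16 minutes.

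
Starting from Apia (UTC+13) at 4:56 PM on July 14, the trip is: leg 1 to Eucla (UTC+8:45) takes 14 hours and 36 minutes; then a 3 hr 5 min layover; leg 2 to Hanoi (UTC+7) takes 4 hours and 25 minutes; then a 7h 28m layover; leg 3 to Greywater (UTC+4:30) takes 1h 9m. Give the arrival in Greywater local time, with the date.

3:09 PM on July 15

Convert departure to UTC: 4:56 PM − 13:00 = 3:56 AM UTC on Jul 14.
Add 14 hours and 36 minutes leg 1 → 6:32 PM UTC.
Add 3 hours and 5 minutes layover in Eucla → 9:37 PM UTC.
Add 4 hours and 25 minutes leg 2 → 2:02 AM UTC (Jul 15).
Add 7 hours and 28 minutes layover in Hanoi → 9:30 AM UTC.
Add 1 hour 9 minutes leg 3 → 10:39 AM UTC.
Greywater is UTC+4:30, so local arrival = 10:39 AM + 4:30 = 3:09 PM on Jul 15.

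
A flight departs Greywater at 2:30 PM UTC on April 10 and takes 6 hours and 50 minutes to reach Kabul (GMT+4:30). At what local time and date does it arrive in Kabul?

1:50 AM on April 11

Departure is given in UTC: 2:30 PM on Apr 10.
Add 6 hours and 50 minutes → 9:20 PM UTC.
Kabul is UTC+4:30: 9:20 PM + 4:30 = 1:50 AM on Apr 11.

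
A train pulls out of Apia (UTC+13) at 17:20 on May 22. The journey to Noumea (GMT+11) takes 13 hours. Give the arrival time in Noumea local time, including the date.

Noumea is 2:00 behind Apia.
After 13 hours it is 06:20 (May 23) in Apia.
Shift by the zone difference: 06:20 − 2:00 = 04:20 on May 23 in Noumea.

04:20 on May 23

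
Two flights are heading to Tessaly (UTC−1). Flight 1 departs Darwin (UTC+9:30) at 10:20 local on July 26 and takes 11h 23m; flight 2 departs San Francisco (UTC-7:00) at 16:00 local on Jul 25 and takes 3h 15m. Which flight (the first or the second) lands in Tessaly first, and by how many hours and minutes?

the second, by 9 hours 58 minutes

Flight 1 in UTC: 10:20 − 9:30 = 00:50 on Jul 26.
+11 hours and 23 minutes → arrive 12:13 UTC on Jul 26.
Flight 2 in UTC: 16:00 + 7:00 = 23:00 on Jul 25.
+3 hours and 15 minutes → arrive 02:15 UTC on Jul 26.
Flight 2 lands earlier by 9 hours 58 minutes.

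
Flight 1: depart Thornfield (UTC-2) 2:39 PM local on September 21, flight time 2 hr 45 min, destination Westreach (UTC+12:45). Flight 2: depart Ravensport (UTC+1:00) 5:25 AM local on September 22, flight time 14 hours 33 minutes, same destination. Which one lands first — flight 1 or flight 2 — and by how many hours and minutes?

the first, by 23 hours 34 minutes

Flight 1 in UTC: 2:39 PM + 2:00 = 4:39 PM on Sep 21.
+2 hours 45 minutes → arrive 7:24 PM UTC on Sep 21.
Flight 2 in UTC: 5:25 AM − 1:00 = 4:25 AM on Sep 22.
+14 hours and 33 minutes → arrive 6:58 PM UTC on Sep 22.
Flight 1 lands earlier by 23 hours 34 minutes.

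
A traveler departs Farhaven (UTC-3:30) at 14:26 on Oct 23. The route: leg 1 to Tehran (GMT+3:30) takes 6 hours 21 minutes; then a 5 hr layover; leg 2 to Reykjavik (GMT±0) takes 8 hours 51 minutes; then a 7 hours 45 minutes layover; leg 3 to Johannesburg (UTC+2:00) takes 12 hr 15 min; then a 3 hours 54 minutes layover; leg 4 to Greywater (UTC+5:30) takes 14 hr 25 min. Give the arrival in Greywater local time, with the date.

09:57 on Oct 26

Convert departure to UTC: 14:26 + 3:30 = 17:56 UTC on Oct 23.
Add 6 hours and 21 minutes leg 1 → 00:17 UTC (Oct 24).
Add 5 hours layover in Tehran → 05:17 UTC.
Add 8 hours and 51 minutes leg 2 → 14:08 UTC.
Add 7 hours 45 minutes layover in Reykjavik → 21:53 UTC.
Add 12 hours and 15 minutes leg 3 → 10:08 UTC (Oct 25).
Add 3 hours 54 minutes layover in Johannesburg → 14:02 UTC.
Add 14 hours 25 minutes leg 4 → 04:27 UTC (Oct 26).
Greywater is UTC+5:30, so local arrival = 04:27 + 5:30 = 09:57 on Oct 26.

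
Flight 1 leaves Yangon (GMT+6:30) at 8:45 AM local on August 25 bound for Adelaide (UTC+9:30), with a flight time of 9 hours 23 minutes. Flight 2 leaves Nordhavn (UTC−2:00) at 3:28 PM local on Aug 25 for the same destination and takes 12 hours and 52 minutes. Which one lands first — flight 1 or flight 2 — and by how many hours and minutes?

the first, by 18 hours 42 minutes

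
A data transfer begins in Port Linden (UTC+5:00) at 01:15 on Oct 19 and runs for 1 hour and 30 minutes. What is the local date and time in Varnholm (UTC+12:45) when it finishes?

10:30 on Oct 19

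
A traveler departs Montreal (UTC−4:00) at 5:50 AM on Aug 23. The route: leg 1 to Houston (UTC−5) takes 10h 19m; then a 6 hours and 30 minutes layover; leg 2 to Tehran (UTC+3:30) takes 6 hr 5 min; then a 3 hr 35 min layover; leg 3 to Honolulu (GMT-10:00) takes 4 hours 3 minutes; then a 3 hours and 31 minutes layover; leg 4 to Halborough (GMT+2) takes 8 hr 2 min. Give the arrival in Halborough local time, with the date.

5:55 AM on August 25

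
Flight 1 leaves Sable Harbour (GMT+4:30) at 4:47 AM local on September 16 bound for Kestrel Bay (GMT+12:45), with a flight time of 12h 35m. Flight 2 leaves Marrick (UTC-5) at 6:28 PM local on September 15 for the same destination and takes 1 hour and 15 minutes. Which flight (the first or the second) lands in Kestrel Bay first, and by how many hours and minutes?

Flight 1 in UTC: 4:47 AM − 4:30 = 12:17 AM on Sep 16.
+12 hours 35 minutes → arrive 12:52 PM UTC on Sep 16.
Flight 2 in UTC: 6:28 PM + 5:00 = 11:28 PM on Sep 15.
+1 hour 15 minutes → arrive 12:43 AM UTC on Sep 16.
Flight 2 lands earlier by 12 hours 9 minutes.

the second, by 12 hours 9 minutes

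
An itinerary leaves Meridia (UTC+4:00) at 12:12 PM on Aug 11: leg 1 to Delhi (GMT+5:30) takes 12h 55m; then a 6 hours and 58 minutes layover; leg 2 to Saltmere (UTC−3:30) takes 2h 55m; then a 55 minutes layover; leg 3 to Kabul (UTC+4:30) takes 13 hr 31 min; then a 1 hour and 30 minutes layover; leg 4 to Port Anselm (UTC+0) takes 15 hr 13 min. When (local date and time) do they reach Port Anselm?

2:09 PM on August 13

Convert departure to UTC: 12:12 PM − 4:00 = 8:12 AM UTC on Aug 11.
Add 12 hours 55 minutes leg 1 → 9:07 PM UTC.
Add 6 hours 58 minutes layover in Delhi → 4:05 AM UTC (Aug 12).
Add 2 hours and 55 minutes leg 2 → 7:00 AM UTC.
Add 55 minutes layover in Saltmere → 7:55 AM UTC.
Add 13 hours and 31 minutes leg 3 → 9:26 PM UTC.
Add 1 hour 30 minutes layover in Kabul → 10:56 PM UTC.
Add 15 hours and 13 minutes leg 4 → 2:09 PM UTC (Aug 13).
Port Anselm is UTC+0, so local arrival is the same: 2:09 PM on Aug 13.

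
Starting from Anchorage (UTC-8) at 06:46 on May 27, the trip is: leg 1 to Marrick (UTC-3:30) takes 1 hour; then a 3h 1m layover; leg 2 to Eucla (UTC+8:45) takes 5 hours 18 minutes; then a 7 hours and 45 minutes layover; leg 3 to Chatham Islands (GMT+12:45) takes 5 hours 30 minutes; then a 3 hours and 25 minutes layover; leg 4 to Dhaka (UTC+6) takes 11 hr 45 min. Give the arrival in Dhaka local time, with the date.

10:30 on May 29

Convert departure to UTC: 06:46 + 8:00 = 14:46 UTC on May 27.
Add 1 hour leg 1 → 15:46 UTC.
Add 3 hours 1 minute layover in Marrick → 18:47 UTC.
Add 5 hours 18 minutes leg 2 → 00:05 UTC (May 28).
Add 7 hours and 45 minutes layover in Eucla → 07:50 UTC.
Add 5 hours and 30 minutes leg 3 → 13:20 UTC.
Add 3 hours and 25 minutes layover in Chatham Islands → 16:45 UTC.
Add 11 hours 45 minutes leg 4 → 04:30 UTC (May 29).
Dhaka is UTC+6:00, so local arrival = 04:30 + 6:00 = 10:30 on May 29.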